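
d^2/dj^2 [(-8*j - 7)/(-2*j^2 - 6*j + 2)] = ((2*j + 3)^2*(8*j + 7) - (24*j + 31)*(j^2 + 3*j - 1))/(j^2 + 3*j - 1)^3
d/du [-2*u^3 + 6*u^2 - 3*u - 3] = -6*u^2 + 12*u - 3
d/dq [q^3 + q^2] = q*(3*q + 2)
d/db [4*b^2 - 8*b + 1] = 8*b - 8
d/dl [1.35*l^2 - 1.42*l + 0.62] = 2.7*l - 1.42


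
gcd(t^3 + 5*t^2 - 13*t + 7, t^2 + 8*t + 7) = t + 7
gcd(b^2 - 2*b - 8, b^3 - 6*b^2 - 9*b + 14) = b + 2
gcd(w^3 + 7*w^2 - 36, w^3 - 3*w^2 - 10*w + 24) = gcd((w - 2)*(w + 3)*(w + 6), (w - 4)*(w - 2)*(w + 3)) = w^2 + w - 6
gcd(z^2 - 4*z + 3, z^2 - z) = z - 1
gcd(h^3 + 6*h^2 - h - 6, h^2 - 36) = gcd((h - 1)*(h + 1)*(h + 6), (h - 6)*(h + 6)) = h + 6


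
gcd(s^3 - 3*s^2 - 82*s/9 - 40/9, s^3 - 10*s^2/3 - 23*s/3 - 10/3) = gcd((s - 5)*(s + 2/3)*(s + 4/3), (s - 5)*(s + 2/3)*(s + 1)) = s^2 - 13*s/3 - 10/3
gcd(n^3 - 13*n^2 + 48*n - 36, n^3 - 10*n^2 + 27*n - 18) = n^2 - 7*n + 6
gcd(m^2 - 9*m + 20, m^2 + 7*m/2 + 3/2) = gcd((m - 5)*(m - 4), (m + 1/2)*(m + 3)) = 1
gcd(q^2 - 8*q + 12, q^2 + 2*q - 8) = q - 2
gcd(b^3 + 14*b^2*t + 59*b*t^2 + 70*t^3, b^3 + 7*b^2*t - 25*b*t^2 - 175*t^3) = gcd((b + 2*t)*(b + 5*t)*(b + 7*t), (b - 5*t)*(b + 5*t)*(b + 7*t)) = b^2 + 12*b*t + 35*t^2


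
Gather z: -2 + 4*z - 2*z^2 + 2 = -2*z^2 + 4*z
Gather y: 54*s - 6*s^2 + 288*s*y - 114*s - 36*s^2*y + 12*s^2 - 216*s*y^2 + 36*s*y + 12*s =6*s^2 - 216*s*y^2 - 48*s + y*(-36*s^2 + 324*s)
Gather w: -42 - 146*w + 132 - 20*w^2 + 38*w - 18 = -20*w^2 - 108*w + 72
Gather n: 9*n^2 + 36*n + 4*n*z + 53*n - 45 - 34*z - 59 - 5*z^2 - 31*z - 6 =9*n^2 + n*(4*z + 89) - 5*z^2 - 65*z - 110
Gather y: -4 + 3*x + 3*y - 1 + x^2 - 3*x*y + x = x^2 + 4*x + y*(3 - 3*x) - 5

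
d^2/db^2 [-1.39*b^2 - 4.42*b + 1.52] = -2.78000000000000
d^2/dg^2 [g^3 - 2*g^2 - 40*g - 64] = 6*g - 4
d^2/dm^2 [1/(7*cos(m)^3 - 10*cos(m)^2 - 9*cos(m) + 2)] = ((-15*cos(m) - 80*cos(2*m) + 63*cos(3*m))*(7*cos(m)^3 - 10*cos(m)^2 - 9*cos(m) + 2)/4 + 2*(-21*cos(m)^2 + 20*cos(m) + 9)^2*sin(m)^2)/(7*cos(m)^3 - 10*cos(m)^2 - 9*cos(m) + 2)^3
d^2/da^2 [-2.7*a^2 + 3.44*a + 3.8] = -5.40000000000000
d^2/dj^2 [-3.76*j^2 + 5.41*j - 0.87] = -7.52000000000000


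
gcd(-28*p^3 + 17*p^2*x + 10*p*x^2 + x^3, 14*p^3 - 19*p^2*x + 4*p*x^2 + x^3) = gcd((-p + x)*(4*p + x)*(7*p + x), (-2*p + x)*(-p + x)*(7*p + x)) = -7*p^2 + 6*p*x + x^2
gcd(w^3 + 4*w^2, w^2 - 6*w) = w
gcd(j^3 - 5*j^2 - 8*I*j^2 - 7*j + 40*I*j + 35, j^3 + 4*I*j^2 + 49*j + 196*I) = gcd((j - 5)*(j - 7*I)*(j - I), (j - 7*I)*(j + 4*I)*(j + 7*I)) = j - 7*I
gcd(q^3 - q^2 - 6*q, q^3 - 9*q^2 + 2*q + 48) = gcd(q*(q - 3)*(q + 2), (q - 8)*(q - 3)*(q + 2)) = q^2 - q - 6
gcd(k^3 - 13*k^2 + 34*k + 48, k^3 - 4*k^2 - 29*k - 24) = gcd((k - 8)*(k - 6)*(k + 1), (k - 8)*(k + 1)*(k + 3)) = k^2 - 7*k - 8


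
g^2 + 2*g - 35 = (g - 5)*(g + 7)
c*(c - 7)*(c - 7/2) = c^3 - 21*c^2/2 + 49*c/2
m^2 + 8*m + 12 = (m + 2)*(m + 6)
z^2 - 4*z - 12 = (z - 6)*(z + 2)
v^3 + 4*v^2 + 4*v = v*(v + 2)^2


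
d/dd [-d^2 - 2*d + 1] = -2*d - 2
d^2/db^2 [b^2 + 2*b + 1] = 2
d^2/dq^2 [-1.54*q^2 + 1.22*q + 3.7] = -3.08000000000000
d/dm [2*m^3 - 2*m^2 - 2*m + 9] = 6*m^2 - 4*m - 2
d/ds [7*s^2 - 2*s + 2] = 14*s - 2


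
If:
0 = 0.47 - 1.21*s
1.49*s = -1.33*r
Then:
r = -0.44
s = 0.39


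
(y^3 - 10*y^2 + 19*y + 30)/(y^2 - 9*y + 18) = (y^2 - 4*y - 5)/(y - 3)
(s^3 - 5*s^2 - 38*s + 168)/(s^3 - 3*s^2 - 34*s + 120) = (s - 7)/(s - 5)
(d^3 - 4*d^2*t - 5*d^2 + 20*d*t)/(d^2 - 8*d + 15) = d*(d - 4*t)/(d - 3)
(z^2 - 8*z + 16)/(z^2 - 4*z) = (z - 4)/z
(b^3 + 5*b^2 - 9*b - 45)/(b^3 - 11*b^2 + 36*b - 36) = (b^2 + 8*b + 15)/(b^2 - 8*b + 12)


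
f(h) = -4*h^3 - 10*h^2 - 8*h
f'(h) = -12*h^2 - 20*h - 8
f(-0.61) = 2.07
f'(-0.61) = -0.27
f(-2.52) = 20.67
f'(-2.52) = -33.80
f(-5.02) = 294.18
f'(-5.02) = -210.00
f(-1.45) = 2.77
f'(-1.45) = -4.23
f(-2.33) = 14.95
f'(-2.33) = -26.55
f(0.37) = -4.53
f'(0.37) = -17.04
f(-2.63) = 24.64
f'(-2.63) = -38.40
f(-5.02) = 294.18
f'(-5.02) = -210.00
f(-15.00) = 11370.00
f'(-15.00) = -2408.00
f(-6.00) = 552.00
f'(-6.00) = -320.00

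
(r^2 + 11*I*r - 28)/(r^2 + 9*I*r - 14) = (r + 4*I)/(r + 2*I)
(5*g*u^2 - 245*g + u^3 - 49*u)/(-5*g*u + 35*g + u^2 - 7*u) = (5*g*u + 35*g + u^2 + 7*u)/(-5*g + u)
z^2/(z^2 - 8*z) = z/(z - 8)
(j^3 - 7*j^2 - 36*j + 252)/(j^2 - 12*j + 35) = (j^2 - 36)/(j - 5)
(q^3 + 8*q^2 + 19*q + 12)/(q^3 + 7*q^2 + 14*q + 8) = (q + 3)/(q + 2)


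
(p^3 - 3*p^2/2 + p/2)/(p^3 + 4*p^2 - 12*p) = (2*p^2 - 3*p + 1)/(2*(p^2 + 4*p - 12))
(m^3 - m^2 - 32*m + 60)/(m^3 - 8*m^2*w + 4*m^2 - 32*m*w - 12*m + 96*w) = (5 - m)/(-m + 8*w)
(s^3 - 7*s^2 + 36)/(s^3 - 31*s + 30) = (s^3 - 7*s^2 + 36)/(s^3 - 31*s + 30)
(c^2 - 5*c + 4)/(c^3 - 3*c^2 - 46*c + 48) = (c - 4)/(c^2 - 2*c - 48)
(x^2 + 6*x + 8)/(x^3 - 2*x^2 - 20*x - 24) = (x + 4)/(x^2 - 4*x - 12)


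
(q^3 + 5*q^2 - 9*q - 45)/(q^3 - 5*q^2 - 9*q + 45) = (q + 5)/(q - 5)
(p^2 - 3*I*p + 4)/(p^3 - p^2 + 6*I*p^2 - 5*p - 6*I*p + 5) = (p - 4*I)/(p^2 + p*(-1 + 5*I) - 5*I)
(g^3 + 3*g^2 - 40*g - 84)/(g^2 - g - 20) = (-g^3 - 3*g^2 + 40*g + 84)/(-g^2 + g + 20)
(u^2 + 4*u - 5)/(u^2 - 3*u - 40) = (u - 1)/(u - 8)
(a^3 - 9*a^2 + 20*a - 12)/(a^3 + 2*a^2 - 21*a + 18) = (a^2 - 8*a + 12)/(a^2 + 3*a - 18)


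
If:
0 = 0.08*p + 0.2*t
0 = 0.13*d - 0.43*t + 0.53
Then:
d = 3.30769230769231*t - 4.07692307692308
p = -2.5*t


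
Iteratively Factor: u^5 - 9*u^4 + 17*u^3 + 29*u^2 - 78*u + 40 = (u + 2)*(u^4 - 11*u^3 + 39*u^2 - 49*u + 20) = (u - 4)*(u + 2)*(u^3 - 7*u^2 + 11*u - 5) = (u - 5)*(u - 4)*(u + 2)*(u^2 - 2*u + 1) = (u - 5)*(u - 4)*(u - 1)*(u + 2)*(u - 1)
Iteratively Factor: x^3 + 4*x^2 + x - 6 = (x - 1)*(x^2 + 5*x + 6) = (x - 1)*(x + 3)*(x + 2)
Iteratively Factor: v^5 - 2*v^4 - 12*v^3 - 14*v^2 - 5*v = (v - 5)*(v^4 + 3*v^3 + 3*v^2 + v) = (v - 5)*(v + 1)*(v^3 + 2*v^2 + v) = (v - 5)*(v + 1)^2*(v^2 + v) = (v - 5)*(v + 1)^3*(v)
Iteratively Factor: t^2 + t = (t + 1)*(t)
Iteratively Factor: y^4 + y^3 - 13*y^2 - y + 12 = (y + 4)*(y^3 - 3*y^2 - y + 3) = (y + 1)*(y + 4)*(y^2 - 4*y + 3) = (y - 3)*(y + 1)*(y + 4)*(y - 1)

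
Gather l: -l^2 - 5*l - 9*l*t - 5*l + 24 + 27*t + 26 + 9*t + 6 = -l^2 + l*(-9*t - 10) + 36*t + 56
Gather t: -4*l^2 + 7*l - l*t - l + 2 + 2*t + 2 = -4*l^2 + 6*l + t*(2 - l) + 4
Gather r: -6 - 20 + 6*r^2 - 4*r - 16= 6*r^2 - 4*r - 42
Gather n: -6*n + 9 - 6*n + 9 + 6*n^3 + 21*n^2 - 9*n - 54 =6*n^3 + 21*n^2 - 21*n - 36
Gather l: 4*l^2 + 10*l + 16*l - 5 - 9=4*l^2 + 26*l - 14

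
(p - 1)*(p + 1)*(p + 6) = p^3 + 6*p^2 - p - 6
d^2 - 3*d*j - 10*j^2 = (d - 5*j)*(d + 2*j)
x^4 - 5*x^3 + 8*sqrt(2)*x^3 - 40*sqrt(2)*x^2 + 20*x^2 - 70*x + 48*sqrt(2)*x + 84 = (x - 3)*(x - 2)*(x + sqrt(2))*(x + 7*sqrt(2))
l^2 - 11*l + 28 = (l - 7)*(l - 4)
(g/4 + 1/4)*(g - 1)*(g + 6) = g^3/4 + 3*g^2/2 - g/4 - 3/2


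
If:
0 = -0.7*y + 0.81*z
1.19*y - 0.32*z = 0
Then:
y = 0.00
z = 0.00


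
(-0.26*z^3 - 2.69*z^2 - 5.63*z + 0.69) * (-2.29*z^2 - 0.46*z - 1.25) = 0.5954*z^5 + 6.2797*z^4 + 14.4551*z^3 + 4.3722*z^2 + 6.7201*z - 0.8625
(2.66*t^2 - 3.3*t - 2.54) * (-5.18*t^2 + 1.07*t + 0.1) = -13.7788*t^4 + 19.9402*t^3 + 9.8922*t^2 - 3.0478*t - 0.254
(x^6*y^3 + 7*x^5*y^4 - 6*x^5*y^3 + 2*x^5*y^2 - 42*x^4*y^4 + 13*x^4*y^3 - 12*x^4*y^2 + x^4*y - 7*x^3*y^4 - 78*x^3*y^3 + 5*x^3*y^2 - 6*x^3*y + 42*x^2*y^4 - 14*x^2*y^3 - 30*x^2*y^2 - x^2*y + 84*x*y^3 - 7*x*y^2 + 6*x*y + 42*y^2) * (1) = x^6*y^3 + 7*x^5*y^4 - 6*x^5*y^3 + 2*x^5*y^2 - 42*x^4*y^4 + 13*x^4*y^3 - 12*x^4*y^2 + x^4*y - 7*x^3*y^4 - 78*x^3*y^3 + 5*x^3*y^2 - 6*x^3*y + 42*x^2*y^4 - 14*x^2*y^3 - 30*x^2*y^2 - x^2*y + 84*x*y^3 - 7*x*y^2 + 6*x*y + 42*y^2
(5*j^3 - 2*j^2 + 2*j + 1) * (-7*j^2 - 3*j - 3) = -35*j^5 - j^4 - 23*j^3 - 7*j^2 - 9*j - 3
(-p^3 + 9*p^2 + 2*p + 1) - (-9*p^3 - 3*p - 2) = 8*p^3 + 9*p^2 + 5*p + 3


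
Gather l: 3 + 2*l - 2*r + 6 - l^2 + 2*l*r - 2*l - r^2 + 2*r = -l^2 + 2*l*r - r^2 + 9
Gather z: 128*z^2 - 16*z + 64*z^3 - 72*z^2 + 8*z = 64*z^3 + 56*z^2 - 8*z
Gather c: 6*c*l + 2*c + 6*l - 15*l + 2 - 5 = c*(6*l + 2) - 9*l - 3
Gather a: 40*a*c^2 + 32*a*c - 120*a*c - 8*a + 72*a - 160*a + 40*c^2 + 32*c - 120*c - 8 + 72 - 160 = a*(40*c^2 - 88*c - 96) + 40*c^2 - 88*c - 96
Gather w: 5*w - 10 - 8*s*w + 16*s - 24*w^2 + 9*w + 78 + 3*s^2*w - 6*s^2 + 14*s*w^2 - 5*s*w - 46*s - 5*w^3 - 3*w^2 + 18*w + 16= -6*s^2 - 30*s - 5*w^3 + w^2*(14*s - 27) + w*(3*s^2 - 13*s + 32) + 84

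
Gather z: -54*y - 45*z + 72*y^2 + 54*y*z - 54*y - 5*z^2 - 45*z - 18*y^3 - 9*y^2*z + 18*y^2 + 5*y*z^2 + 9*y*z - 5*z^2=-18*y^3 + 90*y^2 - 108*y + z^2*(5*y - 10) + z*(-9*y^2 + 63*y - 90)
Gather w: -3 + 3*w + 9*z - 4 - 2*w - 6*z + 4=w + 3*z - 3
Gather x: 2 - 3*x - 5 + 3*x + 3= 0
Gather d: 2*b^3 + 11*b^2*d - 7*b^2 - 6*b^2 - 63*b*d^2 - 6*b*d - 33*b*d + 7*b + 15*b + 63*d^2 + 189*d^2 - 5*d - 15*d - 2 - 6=2*b^3 - 13*b^2 + 22*b + d^2*(252 - 63*b) + d*(11*b^2 - 39*b - 20) - 8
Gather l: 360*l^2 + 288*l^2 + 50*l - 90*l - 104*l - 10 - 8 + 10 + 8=648*l^2 - 144*l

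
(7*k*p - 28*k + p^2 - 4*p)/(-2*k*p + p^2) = (-7*k*p + 28*k - p^2 + 4*p)/(p*(2*k - p))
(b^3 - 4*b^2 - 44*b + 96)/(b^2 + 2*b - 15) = (b^3 - 4*b^2 - 44*b + 96)/(b^2 + 2*b - 15)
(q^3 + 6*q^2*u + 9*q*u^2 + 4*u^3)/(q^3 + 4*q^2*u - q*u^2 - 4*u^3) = (q + u)/(q - u)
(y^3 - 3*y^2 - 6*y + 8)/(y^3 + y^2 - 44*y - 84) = (y^2 - 5*y + 4)/(y^2 - y - 42)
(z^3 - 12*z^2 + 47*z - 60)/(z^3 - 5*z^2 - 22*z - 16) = (-z^3 + 12*z^2 - 47*z + 60)/(-z^3 + 5*z^2 + 22*z + 16)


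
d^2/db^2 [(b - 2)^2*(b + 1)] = 6*b - 6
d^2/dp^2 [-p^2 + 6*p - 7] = -2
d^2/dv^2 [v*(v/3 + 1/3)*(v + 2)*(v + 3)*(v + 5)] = 20*v^3/3 + 44*v^2 + 82*v + 122/3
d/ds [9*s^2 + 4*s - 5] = 18*s + 4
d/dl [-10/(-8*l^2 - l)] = 10*(-16*l - 1)/(l^2*(8*l + 1)^2)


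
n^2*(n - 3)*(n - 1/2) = n^4 - 7*n^3/2 + 3*n^2/2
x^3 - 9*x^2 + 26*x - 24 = (x - 4)*(x - 3)*(x - 2)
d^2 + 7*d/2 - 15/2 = (d - 3/2)*(d + 5)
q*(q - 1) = q^2 - q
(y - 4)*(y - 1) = y^2 - 5*y + 4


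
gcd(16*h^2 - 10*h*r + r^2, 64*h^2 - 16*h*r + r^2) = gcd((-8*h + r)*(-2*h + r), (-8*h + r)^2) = -8*h + r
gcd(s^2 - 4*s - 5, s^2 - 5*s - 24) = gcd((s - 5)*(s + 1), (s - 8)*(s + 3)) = 1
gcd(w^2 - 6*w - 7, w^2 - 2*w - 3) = w + 1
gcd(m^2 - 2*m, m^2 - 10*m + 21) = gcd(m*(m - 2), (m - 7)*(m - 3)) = 1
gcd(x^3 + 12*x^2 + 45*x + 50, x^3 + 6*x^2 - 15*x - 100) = x^2 + 10*x + 25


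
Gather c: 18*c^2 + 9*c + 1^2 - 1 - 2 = 18*c^2 + 9*c - 2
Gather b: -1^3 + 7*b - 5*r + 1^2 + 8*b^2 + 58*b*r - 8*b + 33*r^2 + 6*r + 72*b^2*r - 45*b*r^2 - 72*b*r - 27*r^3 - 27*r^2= b^2*(72*r + 8) + b*(-45*r^2 - 14*r - 1) - 27*r^3 + 6*r^2 + r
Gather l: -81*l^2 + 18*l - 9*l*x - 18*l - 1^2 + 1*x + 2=-81*l^2 - 9*l*x + x + 1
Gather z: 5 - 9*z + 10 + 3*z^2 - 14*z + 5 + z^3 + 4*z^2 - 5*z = z^3 + 7*z^2 - 28*z + 20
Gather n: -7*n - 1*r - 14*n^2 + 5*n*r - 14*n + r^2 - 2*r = -14*n^2 + n*(5*r - 21) + r^2 - 3*r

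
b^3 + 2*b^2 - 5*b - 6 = (b - 2)*(b + 1)*(b + 3)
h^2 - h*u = h*(h - u)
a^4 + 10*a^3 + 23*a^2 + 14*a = a*(a + 1)*(a + 2)*(a + 7)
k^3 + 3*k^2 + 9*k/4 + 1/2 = (k + 1/2)^2*(k + 2)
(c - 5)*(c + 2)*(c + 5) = c^3 + 2*c^2 - 25*c - 50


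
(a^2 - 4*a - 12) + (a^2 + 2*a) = 2*a^2 - 2*a - 12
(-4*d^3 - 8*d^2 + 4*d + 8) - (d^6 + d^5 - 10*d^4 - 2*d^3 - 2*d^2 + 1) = -d^6 - d^5 + 10*d^4 - 2*d^3 - 6*d^2 + 4*d + 7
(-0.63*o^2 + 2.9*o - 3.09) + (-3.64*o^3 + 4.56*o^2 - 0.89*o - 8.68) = -3.64*o^3 + 3.93*o^2 + 2.01*o - 11.77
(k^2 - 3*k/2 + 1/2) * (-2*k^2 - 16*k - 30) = -2*k^4 - 13*k^3 - 7*k^2 + 37*k - 15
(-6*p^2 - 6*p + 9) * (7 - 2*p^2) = 12*p^4 + 12*p^3 - 60*p^2 - 42*p + 63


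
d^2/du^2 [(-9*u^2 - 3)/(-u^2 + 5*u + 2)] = 18*(5*u^3 + 7*u^2 - 5*u + 13)/(u^6 - 15*u^5 + 69*u^4 - 65*u^3 - 138*u^2 - 60*u - 8)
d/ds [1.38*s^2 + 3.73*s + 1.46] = 2.76*s + 3.73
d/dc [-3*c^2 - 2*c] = -6*c - 2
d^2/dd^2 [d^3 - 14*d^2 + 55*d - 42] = 6*d - 28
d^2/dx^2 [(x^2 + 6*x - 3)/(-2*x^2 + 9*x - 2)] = 2*(-42*x^3 + 48*x^2 - 90*x + 119)/(8*x^6 - 108*x^5 + 510*x^4 - 945*x^3 + 510*x^2 - 108*x + 8)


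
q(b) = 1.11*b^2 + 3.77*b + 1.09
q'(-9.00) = -16.21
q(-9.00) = 57.07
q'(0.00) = 3.77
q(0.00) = 1.09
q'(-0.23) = 3.26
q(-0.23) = 0.28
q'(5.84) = 16.73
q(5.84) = 60.96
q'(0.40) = 4.66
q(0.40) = 2.78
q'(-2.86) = -2.58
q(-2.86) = -0.61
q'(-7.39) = -12.64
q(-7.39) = 33.85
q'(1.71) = 7.57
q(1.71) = 10.78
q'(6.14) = 17.40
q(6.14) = 66.08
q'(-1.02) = 1.51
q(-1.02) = -1.60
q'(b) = 2.22*b + 3.77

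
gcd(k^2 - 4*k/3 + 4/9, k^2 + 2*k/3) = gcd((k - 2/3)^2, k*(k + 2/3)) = 1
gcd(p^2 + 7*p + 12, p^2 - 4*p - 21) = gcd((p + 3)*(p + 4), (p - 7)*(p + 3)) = p + 3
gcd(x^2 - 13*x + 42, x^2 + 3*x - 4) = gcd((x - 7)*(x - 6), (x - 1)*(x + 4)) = 1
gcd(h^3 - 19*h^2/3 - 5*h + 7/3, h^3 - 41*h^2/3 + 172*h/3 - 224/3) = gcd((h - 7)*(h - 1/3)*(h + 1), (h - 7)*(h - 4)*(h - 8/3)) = h - 7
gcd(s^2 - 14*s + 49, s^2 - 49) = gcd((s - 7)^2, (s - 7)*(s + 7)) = s - 7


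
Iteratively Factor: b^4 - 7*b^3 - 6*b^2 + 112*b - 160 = (b - 5)*(b^3 - 2*b^2 - 16*b + 32) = (b - 5)*(b - 4)*(b^2 + 2*b - 8) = (b - 5)*(b - 4)*(b - 2)*(b + 4)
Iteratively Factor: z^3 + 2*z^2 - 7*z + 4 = (z - 1)*(z^2 + 3*z - 4) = (z - 1)^2*(z + 4)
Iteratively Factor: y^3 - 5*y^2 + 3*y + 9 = (y + 1)*(y^2 - 6*y + 9) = (y - 3)*(y + 1)*(y - 3)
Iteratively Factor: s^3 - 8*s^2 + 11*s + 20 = (s + 1)*(s^2 - 9*s + 20) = (s - 5)*(s + 1)*(s - 4)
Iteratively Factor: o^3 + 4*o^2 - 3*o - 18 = (o + 3)*(o^2 + o - 6) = (o + 3)^2*(o - 2)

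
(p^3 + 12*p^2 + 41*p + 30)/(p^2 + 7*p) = (p^3 + 12*p^2 + 41*p + 30)/(p*(p + 7))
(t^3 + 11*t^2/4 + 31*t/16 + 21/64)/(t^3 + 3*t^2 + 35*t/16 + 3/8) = (t + 7/4)/(t + 2)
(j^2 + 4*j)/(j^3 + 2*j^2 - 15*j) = (j + 4)/(j^2 + 2*j - 15)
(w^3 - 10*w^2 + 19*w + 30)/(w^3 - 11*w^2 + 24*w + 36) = (w - 5)/(w - 6)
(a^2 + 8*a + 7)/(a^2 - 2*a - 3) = (a + 7)/(a - 3)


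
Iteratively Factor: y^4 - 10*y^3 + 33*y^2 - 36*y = (y - 3)*(y^3 - 7*y^2 + 12*y) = y*(y - 3)*(y^2 - 7*y + 12) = y*(y - 4)*(y - 3)*(y - 3)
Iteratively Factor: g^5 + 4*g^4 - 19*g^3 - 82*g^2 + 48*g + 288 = (g + 3)*(g^4 + g^3 - 22*g^2 - 16*g + 96) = (g + 3)*(g + 4)*(g^3 - 3*g^2 - 10*g + 24) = (g - 4)*(g + 3)*(g + 4)*(g^2 + g - 6) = (g - 4)*(g + 3)^2*(g + 4)*(g - 2)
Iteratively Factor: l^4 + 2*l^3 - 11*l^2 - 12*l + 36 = (l - 2)*(l^3 + 4*l^2 - 3*l - 18) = (l - 2)^2*(l^2 + 6*l + 9) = (l - 2)^2*(l + 3)*(l + 3)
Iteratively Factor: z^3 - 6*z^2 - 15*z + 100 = (z - 5)*(z^2 - z - 20) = (z - 5)*(z + 4)*(z - 5)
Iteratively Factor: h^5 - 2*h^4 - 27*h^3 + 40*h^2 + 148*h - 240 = (h - 2)*(h^4 - 27*h^2 - 14*h + 120) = (h - 2)^2*(h^3 + 2*h^2 - 23*h - 60) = (h - 5)*(h - 2)^2*(h^2 + 7*h + 12) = (h - 5)*(h - 2)^2*(h + 3)*(h + 4)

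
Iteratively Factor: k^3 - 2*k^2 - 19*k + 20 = (k + 4)*(k^2 - 6*k + 5) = (k - 1)*(k + 4)*(k - 5)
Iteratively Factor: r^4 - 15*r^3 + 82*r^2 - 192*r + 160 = (r - 4)*(r^3 - 11*r^2 + 38*r - 40) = (r - 5)*(r - 4)*(r^2 - 6*r + 8) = (r - 5)*(r - 4)*(r - 2)*(r - 4)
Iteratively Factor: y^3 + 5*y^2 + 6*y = (y + 3)*(y^2 + 2*y) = y*(y + 3)*(y + 2)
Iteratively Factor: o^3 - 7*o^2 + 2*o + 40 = (o - 5)*(o^2 - 2*o - 8) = (o - 5)*(o + 2)*(o - 4)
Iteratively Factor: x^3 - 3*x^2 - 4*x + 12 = (x + 2)*(x^2 - 5*x + 6) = (x - 2)*(x + 2)*(x - 3)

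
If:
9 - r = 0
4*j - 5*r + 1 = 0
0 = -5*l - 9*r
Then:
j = 11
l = -81/5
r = 9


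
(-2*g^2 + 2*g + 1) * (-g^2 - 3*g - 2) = 2*g^4 + 4*g^3 - 3*g^2 - 7*g - 2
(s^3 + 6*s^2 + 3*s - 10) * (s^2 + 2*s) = s^5 + 8*s^4 + 15*s^3 - 4*s^2 - 20*s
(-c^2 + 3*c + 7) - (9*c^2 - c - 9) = -10*c^2 + 4*c + 16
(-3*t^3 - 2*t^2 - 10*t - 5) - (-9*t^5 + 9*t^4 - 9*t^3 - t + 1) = 9*t^5 - 9*t^4 + 6*t^3 - 2*t^2 - 9*t - 6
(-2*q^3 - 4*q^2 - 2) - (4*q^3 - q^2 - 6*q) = -6*q^3 - 3*q^2 + 6*q - 2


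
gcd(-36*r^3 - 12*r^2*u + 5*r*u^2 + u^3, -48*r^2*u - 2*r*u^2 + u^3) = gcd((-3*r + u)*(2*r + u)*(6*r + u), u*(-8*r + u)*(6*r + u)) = 6*r + u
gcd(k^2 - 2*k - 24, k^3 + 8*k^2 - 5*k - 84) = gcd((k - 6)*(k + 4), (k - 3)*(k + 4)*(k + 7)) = k + 4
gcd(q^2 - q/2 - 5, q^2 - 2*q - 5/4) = q - 5/2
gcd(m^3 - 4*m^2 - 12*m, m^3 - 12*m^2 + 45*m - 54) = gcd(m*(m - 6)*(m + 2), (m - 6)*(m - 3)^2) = m - 6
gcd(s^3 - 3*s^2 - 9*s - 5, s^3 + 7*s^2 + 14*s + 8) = s + 1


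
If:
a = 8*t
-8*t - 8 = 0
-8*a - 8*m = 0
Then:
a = -8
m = 8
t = -1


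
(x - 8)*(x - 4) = x^2 - 12*x + 32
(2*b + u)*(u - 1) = 2*b*u - 2*b + u^2 - u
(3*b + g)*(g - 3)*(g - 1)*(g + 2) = 3*b*g^3 - 6*b*g^2 - 15*b*g + 18*b + g^4 - 2*g^3 - 5*g^2 + 6*g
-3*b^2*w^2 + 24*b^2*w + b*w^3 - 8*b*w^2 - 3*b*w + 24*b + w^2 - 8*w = (-3*b + w)*(w - 8)*(b*w + 1)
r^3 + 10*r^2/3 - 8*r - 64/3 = (r - 8/3)*(r + 2)*(r + 4)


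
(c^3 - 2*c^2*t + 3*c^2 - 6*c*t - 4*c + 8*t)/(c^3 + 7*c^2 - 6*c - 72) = (c^2 - 2*c*t - c + 2*t)/(c^2 + 3*c - 18)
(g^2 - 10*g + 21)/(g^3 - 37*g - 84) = (g - 3)/(g^2 + 7*g + 12)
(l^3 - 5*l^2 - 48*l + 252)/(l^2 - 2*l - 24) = (l^2 + l - 42)/(l + 4)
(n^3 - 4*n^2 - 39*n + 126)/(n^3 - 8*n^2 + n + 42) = (n + 6)/(n + 2)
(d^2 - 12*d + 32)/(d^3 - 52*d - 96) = (d - 4)/(d^2 + 8*d + 12)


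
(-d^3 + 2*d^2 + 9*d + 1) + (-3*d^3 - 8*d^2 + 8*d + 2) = -4*d^3 - 6*d^2 + 17*d + 3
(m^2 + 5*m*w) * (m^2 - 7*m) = m^4 + 5*m^3*w - 7*m^3 - 35*m^2*w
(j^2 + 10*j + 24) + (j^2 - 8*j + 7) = 2*j^2 + 2*j + 31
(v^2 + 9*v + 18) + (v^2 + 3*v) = 2*v^2 + 12*v + 18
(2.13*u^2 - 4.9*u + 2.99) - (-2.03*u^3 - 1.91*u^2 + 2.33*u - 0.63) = 2.03*u^3 + 4.04*u^2 - 7.23*u + 3.62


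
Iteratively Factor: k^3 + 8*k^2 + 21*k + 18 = (k + 3)*(k^2 + 5*k + 6) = (k + 3)^2*(k + 2)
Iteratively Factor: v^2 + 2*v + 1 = (v + 1)*(v + 1)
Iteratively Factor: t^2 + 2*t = (t + 2)*(t)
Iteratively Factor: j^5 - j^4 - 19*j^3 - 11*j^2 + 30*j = (j)*(j^4 - j^3 - 19*j^2 - 11*j + 30) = j*(j + 2)*(j^3 - 3*j^2 - 13*j + 15) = j*(j - 5)*(j + 2)*(j^2 + 2*j - 3) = j*(j - 5)*(j - 1)*(j + 2)*(j + 3)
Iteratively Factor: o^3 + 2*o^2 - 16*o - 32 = (o - 4)*(o^2 + 6*o + 8) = (o - 4)*(o + 2)*(o + 4)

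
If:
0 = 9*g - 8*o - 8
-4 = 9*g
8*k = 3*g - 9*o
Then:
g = -4/9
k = 73/48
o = -3/2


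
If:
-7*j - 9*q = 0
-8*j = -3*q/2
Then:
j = 0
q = 0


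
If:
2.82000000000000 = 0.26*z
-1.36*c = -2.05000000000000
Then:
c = 1.51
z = 10.85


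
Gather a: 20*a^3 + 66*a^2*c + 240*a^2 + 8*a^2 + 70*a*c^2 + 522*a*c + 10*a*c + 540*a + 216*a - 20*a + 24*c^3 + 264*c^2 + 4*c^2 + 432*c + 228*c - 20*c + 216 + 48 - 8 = 20*a^3 + a^2*(66*c + 248) + a*(70*c^2 + 532*c + 736) + 24*c^3 + 268*c^2 + 640*c + 256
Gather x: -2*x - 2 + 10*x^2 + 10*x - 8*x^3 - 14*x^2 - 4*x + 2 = -8*x^3 - 4*x^2 + 4*x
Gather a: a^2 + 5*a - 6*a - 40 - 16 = a^2 - a - 56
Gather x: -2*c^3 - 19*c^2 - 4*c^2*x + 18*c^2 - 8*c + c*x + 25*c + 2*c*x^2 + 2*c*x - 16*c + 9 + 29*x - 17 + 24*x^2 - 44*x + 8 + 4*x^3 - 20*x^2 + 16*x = -2*c^3 - c^2 + c + 4*x^3 + x^2*(2*c + 4) + x*(-4*c^2 + 3*c + 1)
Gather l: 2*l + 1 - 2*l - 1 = 0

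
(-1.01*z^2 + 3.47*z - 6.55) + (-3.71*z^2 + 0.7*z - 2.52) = -4.72*z^2 + 4.17*z - 9.07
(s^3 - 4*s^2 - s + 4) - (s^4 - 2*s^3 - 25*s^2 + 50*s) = -s^4 + 3*s^3 + 21*s^2 - 51*s + 4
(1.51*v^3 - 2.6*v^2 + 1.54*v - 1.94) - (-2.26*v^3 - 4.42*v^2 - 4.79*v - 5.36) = 3.77*v^3 + 1.82*v^2 + 6.33*v + 3.42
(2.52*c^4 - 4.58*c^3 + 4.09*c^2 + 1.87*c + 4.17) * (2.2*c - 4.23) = 5.544*c^5 - 20.7356*c^4 + 28.3714*c^3 - 13.1867*c^2 + 1.2639*c - 17.6391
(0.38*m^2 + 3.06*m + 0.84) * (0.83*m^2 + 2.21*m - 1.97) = 0.3154*m^4 + 3.3796*m^3 + 6.7112*m^2 - 4.1718*m - 1.6548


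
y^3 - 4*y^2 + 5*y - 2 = (y - 2)*(y - 1)^2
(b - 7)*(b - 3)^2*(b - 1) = b^4 - 14*b^3 + 64*b^2 - 114*b + 63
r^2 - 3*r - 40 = (r - 8)*(r + 5)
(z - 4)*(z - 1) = z^2 - 5*z + 4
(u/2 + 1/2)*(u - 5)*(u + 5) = u^3/2 + u^2/2 - 25*u/2 - 25/2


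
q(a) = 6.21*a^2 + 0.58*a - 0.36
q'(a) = 12.42*a + 0.58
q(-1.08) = 6.26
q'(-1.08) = -12.83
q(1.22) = 9.59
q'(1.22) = 15.73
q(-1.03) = 5.63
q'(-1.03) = -12.21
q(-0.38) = 0.32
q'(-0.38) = -4.14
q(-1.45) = 11.86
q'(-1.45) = -17.43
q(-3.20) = 61.37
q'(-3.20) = -39.16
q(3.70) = 86.80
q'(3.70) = 46.53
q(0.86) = 4.73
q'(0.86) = 11.26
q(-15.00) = 1388.19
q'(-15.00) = -185.72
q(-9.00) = 497.43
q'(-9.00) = -111.20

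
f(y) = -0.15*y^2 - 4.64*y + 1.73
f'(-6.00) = -2.84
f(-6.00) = 24.17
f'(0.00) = -4.64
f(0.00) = 1.73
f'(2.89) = -5.51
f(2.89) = -12.93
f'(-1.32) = -4.24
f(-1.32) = 7.59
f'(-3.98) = -3.45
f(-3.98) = 17.82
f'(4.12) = -5.88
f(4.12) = -19.93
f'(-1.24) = -4.27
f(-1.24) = 7.25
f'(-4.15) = -3.40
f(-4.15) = 18.40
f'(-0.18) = -4.59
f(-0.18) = 2.56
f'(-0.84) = -4.39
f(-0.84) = 5.52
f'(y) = -0.3*y - 4.64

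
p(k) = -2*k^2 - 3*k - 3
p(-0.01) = -2.97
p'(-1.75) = 4.00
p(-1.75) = -3.88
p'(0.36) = -4.44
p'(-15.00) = 57.00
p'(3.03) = -15.12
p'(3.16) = -15.64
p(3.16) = -32.45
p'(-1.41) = 2.64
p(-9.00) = -138.00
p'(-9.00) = 33.00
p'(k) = -4*k - 3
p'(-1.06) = 1.24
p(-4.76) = -34.04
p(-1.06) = -2.07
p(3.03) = -30.45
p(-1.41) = -2.75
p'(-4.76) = 16.04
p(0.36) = -4.34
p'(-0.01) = -2.96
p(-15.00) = -408.00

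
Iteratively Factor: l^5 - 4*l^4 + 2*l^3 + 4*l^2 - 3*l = (l - 3)*(l^4 - l^3 - l^2 + l) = (l - 3)*(l - 1)*(l^3 - l) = (l - 3)*(l - 1)*(l + 1)*(l^2 - l) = (l - 3)*(l - 1)^2*(l + 1)*(l)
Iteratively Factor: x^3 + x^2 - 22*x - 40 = (x + 2)*(x^2 - x - 20) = (x - 5)*(x + 2)*(x + 4)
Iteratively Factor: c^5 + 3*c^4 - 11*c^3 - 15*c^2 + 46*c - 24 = (c + 4)*(c^4 - c^3 - 7*c^2 + 13*c - 6) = (c - 1)*(c + 4)*(c^3 - 7*c + 6) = (c - 1)*(c + 3)*(c + 4)*(c^2 - 3*c + 2) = (c - 2)*(c - 1)*(c + 3)*(c + 4)*(c - 1)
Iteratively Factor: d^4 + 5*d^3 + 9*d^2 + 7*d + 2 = (d + 1)*(d^3 + 4*d^2 + 5*d + 2) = (d + 1)^2*(d^2 + 3*d + 2) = (d + 1)^2*(d + 2)*(d + 1)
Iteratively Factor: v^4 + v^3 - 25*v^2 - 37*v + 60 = (v - 5)*(v^3 + 6*v^2 + 5*v - 12) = (v - 5)*(v - 1)*(v^2 + 7*v + 12) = (v - 5)*(v - 1)*(v + 3)*(v + 4)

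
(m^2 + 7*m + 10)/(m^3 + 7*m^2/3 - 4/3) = 3*(m + 5)/(3*m^2 + m - 2)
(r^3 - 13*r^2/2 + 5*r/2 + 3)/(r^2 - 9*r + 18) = (2*r^2 - r - 1)/(2*(r - 3))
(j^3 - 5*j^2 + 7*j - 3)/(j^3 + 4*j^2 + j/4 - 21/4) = 4*(j^2 - 4*j + 3)/(4*j^2 + 20*j + 21)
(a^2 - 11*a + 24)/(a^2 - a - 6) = (a - 8)/(a + 2)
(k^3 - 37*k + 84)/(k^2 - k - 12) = (k^2 + 4*k - 21)/(k + 3)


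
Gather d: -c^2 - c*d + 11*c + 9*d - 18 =-c^2 + 11*c + d*(9 - c) - 18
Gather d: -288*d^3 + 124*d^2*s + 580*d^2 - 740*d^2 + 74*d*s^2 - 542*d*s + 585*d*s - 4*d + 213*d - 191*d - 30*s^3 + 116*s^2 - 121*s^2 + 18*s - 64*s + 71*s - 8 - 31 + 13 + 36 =-288*d^3 + d^2*(124*s - 160) + d*(74*s^2 + 43*s + 18) - 30*s^3 - 5*s^2 + 25*s + 10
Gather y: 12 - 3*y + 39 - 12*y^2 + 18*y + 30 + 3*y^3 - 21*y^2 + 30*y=3*y^3 - 33*y^2 + 45*y + 81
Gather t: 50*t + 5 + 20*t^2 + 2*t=20*t^2 + 52*t + 5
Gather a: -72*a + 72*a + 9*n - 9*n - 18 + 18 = 0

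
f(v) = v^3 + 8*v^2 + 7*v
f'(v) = 3*v^2 + 16*v + 7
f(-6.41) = 20.46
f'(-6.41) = 27.70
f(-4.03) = 36.27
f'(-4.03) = -8.76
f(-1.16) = 1.08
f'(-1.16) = -7.52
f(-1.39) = 3.04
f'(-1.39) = -9.44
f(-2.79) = 21.03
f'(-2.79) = -14.29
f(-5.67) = 35.22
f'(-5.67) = 12.73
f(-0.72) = -1.27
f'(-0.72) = -2.96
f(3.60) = 175.54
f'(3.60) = 103.48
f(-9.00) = -144.00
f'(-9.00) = 106.00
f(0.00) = 0.00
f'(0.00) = 7.00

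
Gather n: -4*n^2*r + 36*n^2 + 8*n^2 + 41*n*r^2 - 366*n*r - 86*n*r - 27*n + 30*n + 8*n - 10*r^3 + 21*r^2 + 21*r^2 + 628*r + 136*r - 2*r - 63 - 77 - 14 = n^2*(44 - 4*r) + n*(41*r^2 - 452*r + 11) - 10*r^3 + 42*r^2 + 762*r - 154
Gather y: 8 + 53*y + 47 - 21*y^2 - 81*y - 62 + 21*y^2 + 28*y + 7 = 0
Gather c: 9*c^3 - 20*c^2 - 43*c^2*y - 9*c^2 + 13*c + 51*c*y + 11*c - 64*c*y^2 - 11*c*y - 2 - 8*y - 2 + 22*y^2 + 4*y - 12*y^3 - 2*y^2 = 9*c^3 + c^2*(-43*y - 29) + c*(-64*y^2 + 40*y + 24) - 12*y^3 + 20*y^2 - 4*y - 4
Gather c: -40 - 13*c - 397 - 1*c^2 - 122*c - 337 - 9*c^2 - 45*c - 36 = -10*c^2 - 180*c - 810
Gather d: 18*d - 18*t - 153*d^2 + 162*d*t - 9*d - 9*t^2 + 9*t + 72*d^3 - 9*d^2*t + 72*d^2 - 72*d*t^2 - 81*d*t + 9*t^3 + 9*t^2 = 72*d^3 + d^2*(-9*t - 81) + d*(-72*t^2 + 81*t + 9) + 9*t^3 - 9*t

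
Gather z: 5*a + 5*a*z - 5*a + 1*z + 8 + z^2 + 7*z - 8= z^2 + z*(5*a + 8)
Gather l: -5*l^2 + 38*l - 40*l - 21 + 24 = -5*l^2 - 2*l + 3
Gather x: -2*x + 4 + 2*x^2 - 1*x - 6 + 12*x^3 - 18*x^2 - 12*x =12*x^3 - 16*x^2 - 15*x - 2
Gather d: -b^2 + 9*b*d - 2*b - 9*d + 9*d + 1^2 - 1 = -b^2 + 9*b*d - 2*b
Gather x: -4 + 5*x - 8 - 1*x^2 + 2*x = -x^2 + 7*x - 12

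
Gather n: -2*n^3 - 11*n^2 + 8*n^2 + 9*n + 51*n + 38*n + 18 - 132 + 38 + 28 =-2*n^3 - 3*n^2 + 98*n - 48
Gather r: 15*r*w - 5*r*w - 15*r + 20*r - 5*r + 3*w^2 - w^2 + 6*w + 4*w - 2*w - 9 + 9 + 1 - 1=10*r*w + 2*w^2 + 8*w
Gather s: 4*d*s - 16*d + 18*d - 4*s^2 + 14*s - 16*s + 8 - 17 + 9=2*d - 4*s^2 + s*(4*d - 2)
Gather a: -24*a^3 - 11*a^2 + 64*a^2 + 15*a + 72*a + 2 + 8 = -24*a^3 + 53*a^2 + 87*a + 10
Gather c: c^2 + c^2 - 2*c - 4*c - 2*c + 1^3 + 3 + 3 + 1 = 2*c^2 - 8*c + 8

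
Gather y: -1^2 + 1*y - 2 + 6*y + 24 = 7*y + 21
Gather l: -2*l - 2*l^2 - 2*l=-2*l^2 - 4*l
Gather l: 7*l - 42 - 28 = 7*l - 70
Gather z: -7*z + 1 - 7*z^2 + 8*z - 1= -7*z^2 + z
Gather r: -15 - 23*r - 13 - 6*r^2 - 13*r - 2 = -6*r^2 - 36*r - 30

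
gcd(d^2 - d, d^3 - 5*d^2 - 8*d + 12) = d - 1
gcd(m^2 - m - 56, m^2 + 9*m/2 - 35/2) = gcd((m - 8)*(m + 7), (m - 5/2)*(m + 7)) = m + 7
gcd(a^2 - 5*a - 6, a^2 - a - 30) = a - 6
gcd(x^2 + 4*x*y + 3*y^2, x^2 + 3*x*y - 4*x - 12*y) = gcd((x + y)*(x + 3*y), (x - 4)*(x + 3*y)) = x + 3*y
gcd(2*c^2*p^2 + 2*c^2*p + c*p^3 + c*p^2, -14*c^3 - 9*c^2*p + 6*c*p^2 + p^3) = 1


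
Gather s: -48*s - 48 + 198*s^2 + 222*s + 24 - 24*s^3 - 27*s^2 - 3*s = -24*s^3 + 171*s^2 + 171*s - 24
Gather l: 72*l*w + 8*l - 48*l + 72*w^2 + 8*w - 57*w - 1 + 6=l*(72*w - 40) + 72*w^2 - 49*w + 5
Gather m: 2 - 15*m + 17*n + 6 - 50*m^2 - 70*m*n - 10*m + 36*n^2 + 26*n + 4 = -50*m^2 + m*(-70*n - 25) + 36*n^2 + 43*n + 12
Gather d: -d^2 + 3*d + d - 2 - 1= -d^2 + 4*d - 3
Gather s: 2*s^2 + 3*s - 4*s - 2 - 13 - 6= 2*s^2 - s - 21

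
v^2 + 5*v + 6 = (v + 2)*(v + 3)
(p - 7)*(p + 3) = p^2 - 4*p - 21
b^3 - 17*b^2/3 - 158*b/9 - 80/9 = (b - 8)*(b + 2/3)*(b + 5/3)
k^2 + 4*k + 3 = (k + 1)*(k + 3)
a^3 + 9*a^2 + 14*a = a*(a + 2)*(a + 7)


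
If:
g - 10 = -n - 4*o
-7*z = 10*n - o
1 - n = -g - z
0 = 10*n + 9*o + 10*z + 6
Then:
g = 1951/366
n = 965/366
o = 31/61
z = -676/183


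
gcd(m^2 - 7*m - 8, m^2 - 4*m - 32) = m - 8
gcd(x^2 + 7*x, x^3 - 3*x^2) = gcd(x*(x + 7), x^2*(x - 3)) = x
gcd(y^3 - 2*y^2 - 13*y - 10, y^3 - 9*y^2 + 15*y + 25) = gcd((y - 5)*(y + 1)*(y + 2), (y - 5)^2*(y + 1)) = y^2 - 4*y - 5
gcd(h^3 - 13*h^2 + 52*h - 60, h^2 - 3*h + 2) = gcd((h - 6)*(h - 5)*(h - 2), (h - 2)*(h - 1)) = h - 2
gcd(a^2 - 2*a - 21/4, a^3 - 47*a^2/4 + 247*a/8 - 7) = a - 7/2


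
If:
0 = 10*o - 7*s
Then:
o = 7*s/10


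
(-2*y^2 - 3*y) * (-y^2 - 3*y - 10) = 2*y^4 + 9*y^3 + 29*y^2 + 30*y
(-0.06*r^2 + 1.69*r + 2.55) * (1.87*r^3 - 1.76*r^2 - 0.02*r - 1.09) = -0.1122*r^5 + 3.2659*r^4 + 1.7953*r^3 - 4.4564*r^2 - 1.8931*r - 2.7795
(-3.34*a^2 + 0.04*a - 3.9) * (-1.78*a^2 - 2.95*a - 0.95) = 5.9452*a^4 + 9.7818*a^3 + 9.997*a^2 + 11.467*a + 3.705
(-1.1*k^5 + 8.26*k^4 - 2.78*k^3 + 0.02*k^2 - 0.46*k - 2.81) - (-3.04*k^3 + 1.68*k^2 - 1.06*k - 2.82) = -1.1*k^5 + 8.26*k^4 + 0.26*k^3 - 1.66*k^2 + 0.6*k + 0.00999999999999979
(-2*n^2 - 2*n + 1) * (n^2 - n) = -2*n^4 + 3*n^2 - n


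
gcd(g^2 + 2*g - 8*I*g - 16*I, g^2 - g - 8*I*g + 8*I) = g - 8*I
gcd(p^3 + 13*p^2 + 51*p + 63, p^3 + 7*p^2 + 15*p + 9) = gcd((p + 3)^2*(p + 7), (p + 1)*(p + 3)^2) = p^2 + 6*p + 9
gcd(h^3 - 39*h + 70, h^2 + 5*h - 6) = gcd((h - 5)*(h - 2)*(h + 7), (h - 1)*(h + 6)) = 1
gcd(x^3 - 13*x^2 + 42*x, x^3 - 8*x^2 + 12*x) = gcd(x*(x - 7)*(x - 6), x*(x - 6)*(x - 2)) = x^2 - 6*x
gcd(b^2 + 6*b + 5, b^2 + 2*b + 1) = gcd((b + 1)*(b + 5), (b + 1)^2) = b + 1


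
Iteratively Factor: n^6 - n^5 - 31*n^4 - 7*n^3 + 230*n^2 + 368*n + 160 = (n - 5)*(n^5 + 4*n^4 - 11*n^3 - 62*n^2 - 80*n - 32) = (n - 5)*(n + 1)*(n^4 + 3*n^3 - 14*n^2 - 48*n - 32) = (n - 5)*(n + 1)^2*(n^3 + 2*n^2 - 16*n - 32) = (n - 5)*(n + 1)^2*(n + 4)*(n^2 - 2*n - 8) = (n - 5)*(n - 4)*(n + 1)^2*(n + 4)*(n + 2)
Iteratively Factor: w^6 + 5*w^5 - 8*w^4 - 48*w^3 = (w + 4)*(w^5 + w^4 - 12*w^3) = w*(w + 4)*(w^4 + w^3 - 12*w^2) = w*(w - 3)*(w + 4)*(w^3 + 4*w^2) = w*(w - 3)*(w + 4)^2*(w^2) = w^2*(w - 3)*(w + 4)^2*(w)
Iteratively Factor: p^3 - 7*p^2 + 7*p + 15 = (p - 5)*(p^2 - 2*p - 3) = (p - 5)*(p - 3)*(p + 1)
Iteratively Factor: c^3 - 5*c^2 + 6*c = (c - 2)*(c^2 - 3*c) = (c - 3)*(c - 2)*(c)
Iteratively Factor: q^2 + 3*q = (q)*(q + 3)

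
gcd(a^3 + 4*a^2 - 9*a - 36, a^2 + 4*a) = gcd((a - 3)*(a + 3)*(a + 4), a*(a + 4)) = a + 4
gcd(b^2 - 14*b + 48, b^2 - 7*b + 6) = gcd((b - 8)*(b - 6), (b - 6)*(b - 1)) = b - 6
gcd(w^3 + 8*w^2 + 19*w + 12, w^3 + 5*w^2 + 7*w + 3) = w^2 + 4*w + 3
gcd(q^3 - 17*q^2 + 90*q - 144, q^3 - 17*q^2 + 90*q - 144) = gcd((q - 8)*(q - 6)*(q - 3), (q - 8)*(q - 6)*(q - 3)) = q^3 - 17*q^2 + 90*q - 144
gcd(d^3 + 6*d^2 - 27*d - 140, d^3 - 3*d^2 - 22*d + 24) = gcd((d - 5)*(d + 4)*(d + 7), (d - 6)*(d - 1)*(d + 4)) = d + 4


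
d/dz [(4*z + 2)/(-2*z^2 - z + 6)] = 2*(4*z^2 + 4*z + 13)/(4*z^4 + 4*z^3 - 23*z^2 - 12*z + 36)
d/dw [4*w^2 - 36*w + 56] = 8*w - 36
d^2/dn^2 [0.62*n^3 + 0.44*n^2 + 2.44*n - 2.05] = 3.72*n + 0.88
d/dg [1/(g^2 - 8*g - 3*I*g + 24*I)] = (-2*g + 8 + 3*I)/(g^2 - 8*g - 3*I*g + 24*I)^2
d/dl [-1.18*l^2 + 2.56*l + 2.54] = 2.56 - 2.36*l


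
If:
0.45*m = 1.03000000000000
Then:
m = 2.29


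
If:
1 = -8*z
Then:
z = -1/8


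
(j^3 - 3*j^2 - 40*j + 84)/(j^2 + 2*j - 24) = (j^2 - 9*j + 14)/(j - 4)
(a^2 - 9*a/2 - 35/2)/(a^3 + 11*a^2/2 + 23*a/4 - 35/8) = 4*(a - 7)/(4*a^2 + 12*a - 7)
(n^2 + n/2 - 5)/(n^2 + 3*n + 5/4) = 2*(n - 2)/(2*n + 1)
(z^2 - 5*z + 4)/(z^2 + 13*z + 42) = (z^2 - 5*z + 4)/(z^2 + 13*z + 42)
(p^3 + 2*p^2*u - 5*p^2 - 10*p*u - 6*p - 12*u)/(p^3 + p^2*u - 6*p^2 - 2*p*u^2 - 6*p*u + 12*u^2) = (p + 1)/(p - u)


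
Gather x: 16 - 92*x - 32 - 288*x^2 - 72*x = -288*x^2 - 164*x - 16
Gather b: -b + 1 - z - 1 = -b - z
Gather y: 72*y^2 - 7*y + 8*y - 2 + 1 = 72*y^2 + y - 1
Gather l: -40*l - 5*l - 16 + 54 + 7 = 45 - 45*l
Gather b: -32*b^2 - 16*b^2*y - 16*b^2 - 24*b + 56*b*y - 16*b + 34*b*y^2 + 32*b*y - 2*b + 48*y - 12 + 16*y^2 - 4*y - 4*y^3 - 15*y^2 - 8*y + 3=b^2*(-16*y - 48) + b*(34*y^2 + 88*y - 42) - 4*y^3 + y^2 + 36*y - 9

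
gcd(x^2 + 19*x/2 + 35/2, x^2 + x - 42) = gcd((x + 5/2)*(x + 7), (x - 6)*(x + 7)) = x + 7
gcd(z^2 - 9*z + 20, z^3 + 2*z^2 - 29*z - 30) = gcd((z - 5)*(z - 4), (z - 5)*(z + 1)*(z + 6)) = z - 5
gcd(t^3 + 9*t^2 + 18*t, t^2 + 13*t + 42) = t + 6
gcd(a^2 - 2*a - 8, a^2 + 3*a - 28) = a - 4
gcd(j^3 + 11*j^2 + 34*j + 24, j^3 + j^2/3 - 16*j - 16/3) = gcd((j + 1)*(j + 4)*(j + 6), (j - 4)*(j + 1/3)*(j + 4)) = j + 4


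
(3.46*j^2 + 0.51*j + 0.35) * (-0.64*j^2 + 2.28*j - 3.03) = -2.2144*j^4 + 7.5624*j^3 - 9.545*j^2 - 0.7473*j - 1.0605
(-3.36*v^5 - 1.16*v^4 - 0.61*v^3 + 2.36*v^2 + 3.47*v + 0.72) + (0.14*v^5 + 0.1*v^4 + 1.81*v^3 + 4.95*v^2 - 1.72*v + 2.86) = -3.22*v^5 - 1.06*v^4 + 1.2*v^3 + 7.31*v^2 + 1.75*v + 3.58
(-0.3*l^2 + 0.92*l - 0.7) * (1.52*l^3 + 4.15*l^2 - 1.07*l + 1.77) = -0.456*l^5 + 0.1534*l^4 + 3.075*l^3 - 4.4204*l^2 + 2.3774*l - 1.239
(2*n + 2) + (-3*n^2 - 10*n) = -3*n^2 - 8*n + 2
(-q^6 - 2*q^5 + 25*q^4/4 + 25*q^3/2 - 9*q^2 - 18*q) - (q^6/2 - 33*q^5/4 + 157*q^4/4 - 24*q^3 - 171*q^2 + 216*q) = -3*q^6/2 + 25*q^5/4 - 33*q^4 + 73*q^3/2 + 162*q^2 - 234*q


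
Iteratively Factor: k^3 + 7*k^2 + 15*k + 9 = (k + 3)*(k^2 + 4*k + 3) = (k + 1)*(k + 3)*(k + 3)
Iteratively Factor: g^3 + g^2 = (g)*(g^2 + g) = g^2*(g + 1)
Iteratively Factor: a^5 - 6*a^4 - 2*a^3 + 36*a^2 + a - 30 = (a + 2)*(a^4 - 8*a^3 + 14*a^2 + 8*a - 15) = (a + 1)*(a + 2)*(a^3 - 9*a^2 + 23*a - 15) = (a - 1)*(a + 1)*(a + 2)*(a^2 - 8*a + 15) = (a - 5)*(a - 1)*(a + 1)*(a + 2)*(a - 3)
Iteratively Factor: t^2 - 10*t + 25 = (t - 5)*(t - 5)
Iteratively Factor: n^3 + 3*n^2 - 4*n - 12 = (n - 2)*(n^2 + 5*n + 6) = (n - 2)*(n + 2)*(n + 3)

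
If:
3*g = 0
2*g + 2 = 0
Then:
No Solution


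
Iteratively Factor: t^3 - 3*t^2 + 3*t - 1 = (t - 1)*(t^2 - 2*t + 1) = (t - 1)^2*(t - 1)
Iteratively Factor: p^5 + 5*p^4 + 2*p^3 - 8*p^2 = (p + 2)*(p^4 + 3*p^3 - 4*p^2) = p*(p + 2)*(p^3 + 3*p^2 - 4*p) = p*(p + 2)*(p + 4)*(p^2 - p) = p*(p - 1)*(p + 2)*(p + 4)*(p)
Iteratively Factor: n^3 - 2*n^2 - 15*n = (n + 3)*(n^2 - 5*n) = n*(n + 3)*(n - 5)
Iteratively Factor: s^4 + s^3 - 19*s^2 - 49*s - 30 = (s + 1)*(s^3 - 19*s - 30) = (s + 1)*(s + 2)*(s^2 - 2*s - 15) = (s + 1)*(s + 2)*(s + 3)*(s - 5)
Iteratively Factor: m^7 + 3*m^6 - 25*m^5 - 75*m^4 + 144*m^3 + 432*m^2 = (m - 3)*(m^6 + 6*m^5 - 7*m^4 - 96*m^3 - 144*m^2) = m*(m - 3)*(m^5 + 6*m^4 - 7*m^3 - 96*m^2 - 144*m) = m*(m - 3)*(m + 3)*(m^4 + 3*m^3 - 16*m^2 - 48*m) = m*(m - 3)*(m + 3)*(m + 4)*(m^3 - m^2 - 12*m) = m*(m - 4)*(m - 3)*(m + 3)*(m + 4)*(m^2 + 3*m) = m^2*(m - 4)*(m - 3)*(m + 3)*(m + 4)*(m + 3)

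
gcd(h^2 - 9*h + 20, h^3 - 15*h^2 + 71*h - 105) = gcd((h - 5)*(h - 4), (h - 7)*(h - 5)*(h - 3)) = h - 5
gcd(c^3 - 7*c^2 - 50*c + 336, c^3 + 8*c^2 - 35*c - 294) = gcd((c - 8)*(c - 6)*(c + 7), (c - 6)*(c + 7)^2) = c^2 + c - 42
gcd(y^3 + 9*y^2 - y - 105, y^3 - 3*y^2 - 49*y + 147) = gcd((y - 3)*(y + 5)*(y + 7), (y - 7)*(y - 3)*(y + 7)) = y^2 + 4*y - 21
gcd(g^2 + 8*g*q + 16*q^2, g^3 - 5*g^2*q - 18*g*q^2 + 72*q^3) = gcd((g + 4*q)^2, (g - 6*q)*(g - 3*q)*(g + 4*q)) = g + 4*q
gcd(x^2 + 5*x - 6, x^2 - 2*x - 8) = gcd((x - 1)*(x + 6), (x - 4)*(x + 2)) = 1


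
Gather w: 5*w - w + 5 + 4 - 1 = 4*w + 8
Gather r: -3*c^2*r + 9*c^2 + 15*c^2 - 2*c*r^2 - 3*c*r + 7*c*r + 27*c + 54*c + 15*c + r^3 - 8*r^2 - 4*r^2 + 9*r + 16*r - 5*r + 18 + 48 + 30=24*c^2 + 96*c + r^3 + r^2*(-2*c - 12) + r*(-3*c^2 + 4*c + 20) + 96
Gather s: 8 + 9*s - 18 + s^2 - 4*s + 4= s^2 + 5*s - 6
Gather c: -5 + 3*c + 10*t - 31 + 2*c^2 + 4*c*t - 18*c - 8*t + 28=2*c^2 + c*(4*t - 15) + 2*t - 8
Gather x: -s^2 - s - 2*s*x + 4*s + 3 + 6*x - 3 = -s^2 + 3*s + x*(6 - 2*s)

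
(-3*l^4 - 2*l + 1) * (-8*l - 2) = 24*l^5 + 6*l^4 + 16*l^2 - 4*l - 2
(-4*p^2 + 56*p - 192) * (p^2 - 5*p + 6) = -4*p^4 + 76*p^3 - 496*p^2 + 1296*p - 1152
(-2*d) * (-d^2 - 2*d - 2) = 2*d^3 + 4*d^2 + 4*d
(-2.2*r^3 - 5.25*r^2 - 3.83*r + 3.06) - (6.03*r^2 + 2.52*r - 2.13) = -2.2*r^3 - 11.28*r^2 - 6.35*r + 5.19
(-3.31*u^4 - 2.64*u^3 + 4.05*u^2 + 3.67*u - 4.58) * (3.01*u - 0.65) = -9.9631*u^5 - 5.7949*u^4 + 13.9065*u^3 + 8.4142*u^2 - 16.1713*u + 2.977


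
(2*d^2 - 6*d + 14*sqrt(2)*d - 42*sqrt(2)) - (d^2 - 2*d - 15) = d^2 - 4*d + 14*sqrt(2)*d - 42*sqrt(2) + 15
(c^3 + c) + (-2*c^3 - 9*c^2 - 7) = -c^3 - 9*c^2 + c - 7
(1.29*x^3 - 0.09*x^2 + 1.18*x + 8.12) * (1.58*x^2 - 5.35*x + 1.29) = 2.0382*x^5 - 7.0437*x^4 + 4.01*x^3 + 6.4005*x^2 - 41.9198*x + 10.4748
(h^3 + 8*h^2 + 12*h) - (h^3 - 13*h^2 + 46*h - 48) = 21*h^2 - 34*h + 48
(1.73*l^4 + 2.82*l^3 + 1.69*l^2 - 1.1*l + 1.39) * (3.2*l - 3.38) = 5.536*l^5 + 3.1766*l^4 - 4.1236*l^3 - 9.2322*l^2 + 8.166*l - 4.6982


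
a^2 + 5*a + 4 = (a + 1)*(a + 4)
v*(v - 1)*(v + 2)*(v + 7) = v^4 + 8*v^3 + 5*v^2 - 14*v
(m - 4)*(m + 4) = m^2 - 16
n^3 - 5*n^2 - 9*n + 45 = (n - 5)*(n - 3)*(n + 3)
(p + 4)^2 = p^2 + 8*p + 16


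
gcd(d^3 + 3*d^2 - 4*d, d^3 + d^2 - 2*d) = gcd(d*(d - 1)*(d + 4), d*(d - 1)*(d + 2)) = d^2 - d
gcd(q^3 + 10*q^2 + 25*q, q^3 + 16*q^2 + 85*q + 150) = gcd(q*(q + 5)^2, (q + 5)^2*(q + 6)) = q^2 + 10*q + 25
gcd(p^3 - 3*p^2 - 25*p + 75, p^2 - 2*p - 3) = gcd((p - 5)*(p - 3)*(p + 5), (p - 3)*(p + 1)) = p - 3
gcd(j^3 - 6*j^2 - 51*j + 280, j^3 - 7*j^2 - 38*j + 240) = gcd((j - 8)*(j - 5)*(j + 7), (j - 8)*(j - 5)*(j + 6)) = j^2 - 13*j + 40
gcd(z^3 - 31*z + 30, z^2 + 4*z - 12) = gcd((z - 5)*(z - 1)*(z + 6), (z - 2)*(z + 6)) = z + 6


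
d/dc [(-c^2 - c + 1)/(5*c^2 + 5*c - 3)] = 2*(-2*c - 1)/(25*c^4 + 50*c^3 - 5*c^2 - 30*c + 9)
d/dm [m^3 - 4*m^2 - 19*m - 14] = 3*m^2 - 8*m - 19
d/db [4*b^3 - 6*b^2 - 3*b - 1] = 12*b^2 - 12*b - 3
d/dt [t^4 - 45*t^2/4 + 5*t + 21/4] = 4*t^3 - 45*t/2 + 5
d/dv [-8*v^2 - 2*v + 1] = -16*v - 2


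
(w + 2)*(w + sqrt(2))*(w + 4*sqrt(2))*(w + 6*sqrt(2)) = w^4 + 2*w^3 + 11*sqrt(2)*w^3 + 22*sqrt(2)*w^2 + 68*w^2 + 48*sqrt(2)*w + 136*w + 96*sqrt(2)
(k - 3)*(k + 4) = k^2 + k - 12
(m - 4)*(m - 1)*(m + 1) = m^3 - 4*m^2 - m + 4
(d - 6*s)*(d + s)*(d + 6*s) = d^3 + d^2*s - 36*d*s^2 - 36*s^3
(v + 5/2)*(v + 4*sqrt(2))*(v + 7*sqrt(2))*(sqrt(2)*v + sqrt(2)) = sqrt(2)*v^4 + 7*sqrt(2)*v^3/2 + 22*v^3 + 77*v^2 + 117*sqrt(2)*v^2/2 + 55*v + 196*sqrt(2)*v + 140*sqrt(2)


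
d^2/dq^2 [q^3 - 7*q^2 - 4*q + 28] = 6*q - 14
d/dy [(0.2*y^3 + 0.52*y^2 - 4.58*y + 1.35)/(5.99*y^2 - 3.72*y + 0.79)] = (1.198*y^4 - 1.488*y^3 + 25.9738*y^2 - 15.3514*y + 1.4038)/(35.8801*y^4 - 44.5656*y^3 + 23.3026*y^2 - 5.8776*y + 0.6241)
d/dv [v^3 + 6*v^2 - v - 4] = 3*v^2 + 12*v - 1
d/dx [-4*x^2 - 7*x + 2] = -8*x - 7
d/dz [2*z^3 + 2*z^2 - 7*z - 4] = 6*z^2 + 4*z - 7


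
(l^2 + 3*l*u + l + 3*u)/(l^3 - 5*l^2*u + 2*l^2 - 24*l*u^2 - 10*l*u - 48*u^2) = (-l - 1)/(-l^2 + 8*l*u - 2*l + 16*u)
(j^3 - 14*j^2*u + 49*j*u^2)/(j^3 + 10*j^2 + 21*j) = (j^2 - 14*j*u + 49*u^2)/(j^2 + 10*j + 21)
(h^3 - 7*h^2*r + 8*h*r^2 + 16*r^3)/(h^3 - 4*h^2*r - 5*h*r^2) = (-h^2 + 8*h*r - 16*r^2)/(h*(-h + 5*r))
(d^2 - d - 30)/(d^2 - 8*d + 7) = (d^2 - d - 30)/(d^2 - 8*d + 7)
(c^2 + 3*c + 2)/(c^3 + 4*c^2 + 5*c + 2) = 1/(c + 1)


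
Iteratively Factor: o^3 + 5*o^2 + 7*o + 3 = (o + 3)*(o^2 + 2*o + 1) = (o + 1)*(o + 3)*(o + 1)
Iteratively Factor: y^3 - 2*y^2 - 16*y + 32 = (y + 4)*(y^2 - 6*y + 8) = (y - 4)*(y + 4)*(y - 2)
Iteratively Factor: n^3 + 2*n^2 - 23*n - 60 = (n + 3)*(n^2 - n - 20) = (n + 3)*(n + 4)*(n - 5)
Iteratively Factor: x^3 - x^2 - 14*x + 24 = (x - 3)*(x^2 + 2*x - 8) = (x - 3)*(x - 2)*(x + 4)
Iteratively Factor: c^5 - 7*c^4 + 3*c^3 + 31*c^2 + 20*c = (c)*(c^4 - 7*c^3 + 3*c^2 + 31*c + 20) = c*(c + 1)*(c^3 - 8*c^2 + 11*c + 20) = c*(c - 5)*(c + 1)*(c^2 - 3*c - 4) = c*(c - 5)*(c - 4)*(c + 1)*(c + 1)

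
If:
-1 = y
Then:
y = -1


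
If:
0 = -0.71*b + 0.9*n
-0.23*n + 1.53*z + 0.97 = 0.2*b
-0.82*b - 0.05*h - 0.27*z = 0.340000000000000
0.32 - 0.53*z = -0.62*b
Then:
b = -1.34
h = 20.49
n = -1.06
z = -0.97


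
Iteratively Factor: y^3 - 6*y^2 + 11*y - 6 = (y - 3)*(y^2 - 3*y + 2) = (y - 3)*(y - 2)*(y - 1)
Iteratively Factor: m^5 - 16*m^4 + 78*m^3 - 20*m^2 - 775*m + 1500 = (m - 5)*(m^4 - 11*m^3 + 23*m^2 + 95*m - 300) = (m - 5)^2*(m^3 - 6*m^2 - 7*m + 60) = (m - 5)^2*(m + 3)*(m^2 - 9*m + 20) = (m - 5)^3*(m + 3)*(m - 4)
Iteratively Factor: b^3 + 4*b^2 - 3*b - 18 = (b - 2)*(b^2 + 6*b + 9) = (b - 2)*(b + 3)*(b + 3)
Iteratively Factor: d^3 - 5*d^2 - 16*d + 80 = (d - 4)*(d^2 - d - 20) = (d - 4)*(d + 4)*(d - 5)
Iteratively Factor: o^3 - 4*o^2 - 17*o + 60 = (o + 4)*(o^2 - 8*o + 15) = (o - 5)*(o + 4)*(o - 3)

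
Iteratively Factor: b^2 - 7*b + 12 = (b - 3)*(b - 4)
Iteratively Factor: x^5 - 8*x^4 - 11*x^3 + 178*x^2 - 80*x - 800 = (x - 5)*(x^4 - 3*x^3 - 26*x^2 + 48*x + 160) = (x - 5)*(x + 2)*(x^3 - 5*x^2 - 16*x + 80) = (x - 5)*(x - 4)*(x + 2)*(x^2 - x - 20) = (x - 5)*(x - 4)*(x + 2)*(x + 4)*(x - 5)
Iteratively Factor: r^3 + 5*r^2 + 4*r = (r)*(r^2 + 5*r + 4) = r*(r + 4)*(r + 1)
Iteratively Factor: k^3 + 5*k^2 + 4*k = (k)*(k^2 + 5*k + 4) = k*(k + 4)*(k + 1)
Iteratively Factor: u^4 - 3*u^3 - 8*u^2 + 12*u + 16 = (u + 1)*(u^3 - 4*u^2 - 4*u + 16) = (u - 4)*(u + 1)*(u^2 - 4) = (u - 4)*(u + 1)*(u + 2)*(u - 2)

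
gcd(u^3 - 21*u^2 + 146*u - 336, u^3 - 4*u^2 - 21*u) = u - 7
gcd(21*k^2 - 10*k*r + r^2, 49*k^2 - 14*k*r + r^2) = -7*k + r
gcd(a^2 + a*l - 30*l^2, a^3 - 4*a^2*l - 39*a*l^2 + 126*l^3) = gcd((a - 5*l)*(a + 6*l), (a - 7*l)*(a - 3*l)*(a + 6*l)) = a + 6*l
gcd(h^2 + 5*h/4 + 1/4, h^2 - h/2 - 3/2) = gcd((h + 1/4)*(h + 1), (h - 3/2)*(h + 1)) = h + 1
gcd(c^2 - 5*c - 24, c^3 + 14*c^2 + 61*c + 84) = c + 3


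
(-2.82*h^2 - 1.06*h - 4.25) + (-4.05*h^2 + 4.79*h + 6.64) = -6.87*h^2 + 3.73*h + 2.39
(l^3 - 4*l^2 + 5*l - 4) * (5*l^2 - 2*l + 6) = 5*l^5 - 22*l^4 + 39*l^3 - 54*l^2 + 38*l - 24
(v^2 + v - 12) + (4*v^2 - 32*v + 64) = 5*v^2 - 31*v + 52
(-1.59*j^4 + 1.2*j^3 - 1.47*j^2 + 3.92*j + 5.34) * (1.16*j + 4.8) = -1.8444*j^5 - 6.24*j^4 + 4.0548*j^3 - 2.5088*j^2 + 25.0104*j + 25.632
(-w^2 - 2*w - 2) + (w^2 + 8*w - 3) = 6*w - 5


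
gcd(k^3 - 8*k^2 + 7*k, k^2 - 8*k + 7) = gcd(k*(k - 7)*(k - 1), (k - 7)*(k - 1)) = k^2 - 8*k + 7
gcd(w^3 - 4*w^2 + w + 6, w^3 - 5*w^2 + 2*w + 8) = w^2 - w - 2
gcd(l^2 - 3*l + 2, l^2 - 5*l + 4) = l - 1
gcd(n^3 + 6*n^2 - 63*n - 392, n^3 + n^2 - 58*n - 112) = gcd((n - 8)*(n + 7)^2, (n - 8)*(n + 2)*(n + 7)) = n^2 - n - 56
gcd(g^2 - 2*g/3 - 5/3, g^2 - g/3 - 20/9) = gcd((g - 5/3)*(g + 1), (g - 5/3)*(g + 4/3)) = g - 5/3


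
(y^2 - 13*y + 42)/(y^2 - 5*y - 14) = (y - 6)/(y + 2)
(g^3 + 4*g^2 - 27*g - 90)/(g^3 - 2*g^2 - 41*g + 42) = (g^2 - 2*g - 15)/(g^2 - 8*g + 7)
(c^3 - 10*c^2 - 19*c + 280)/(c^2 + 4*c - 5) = (c^2 - 15*c + 56)/(c - 1)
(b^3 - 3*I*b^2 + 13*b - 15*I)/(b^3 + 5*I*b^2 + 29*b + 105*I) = (b - I)/(b + 7*I)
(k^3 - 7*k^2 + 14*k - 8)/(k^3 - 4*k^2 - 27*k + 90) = (k^3 - 7*k^2 + 14*k - 8)/(k^3 - 4*k^2 - 27*k + 90)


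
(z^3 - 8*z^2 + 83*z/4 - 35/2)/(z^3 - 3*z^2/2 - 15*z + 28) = (z - 5/2)/(z + 4)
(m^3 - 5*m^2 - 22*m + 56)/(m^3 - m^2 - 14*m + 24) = (m - 7)/(m - 3)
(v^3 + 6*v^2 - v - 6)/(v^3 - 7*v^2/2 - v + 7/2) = 2*(v + 6)/(2*v - 7)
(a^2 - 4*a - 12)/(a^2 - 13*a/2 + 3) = 2*(a + 2)/(2*a - 1)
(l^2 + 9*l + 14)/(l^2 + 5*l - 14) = (l + 2)/(l - 2)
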